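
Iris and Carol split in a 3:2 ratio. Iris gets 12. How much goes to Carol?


Find the multiplier:
12 / 3 = 4
Apply to Carol's share:
2 x 4 = 8

8


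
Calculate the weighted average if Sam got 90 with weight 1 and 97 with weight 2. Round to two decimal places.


Weighted sum:
1 x 90 + 2 x 97 = 284
Total weight:
1 + 2 = 3
Weighted average:
284 / 3 = 94.6666... ≈ 94.67

94.67


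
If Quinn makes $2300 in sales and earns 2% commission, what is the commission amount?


Convert rate to decimal:
2% = 0.02
Multiply by sales:
$2300 x 0.02 = $46

$46


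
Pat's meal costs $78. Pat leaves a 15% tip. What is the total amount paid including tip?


Calculate the tip:
15% of $78 = $11.70
Add tip to meal cost:
$78 + $11.70 = $89.70

$89.70


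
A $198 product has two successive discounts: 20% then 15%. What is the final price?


First discount:
20% of $198 = $39.60
Price after first discount:
$198 - $39.60 = $158.40
Second discount:
15% of $158.40 = $23.76
Final price:
$158.40 - $23.76 = $134.64

$134.64


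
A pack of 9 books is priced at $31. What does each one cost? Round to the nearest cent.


Total cost: $31
Number of items: 9
Unit price: $31 / 9 = $3.4444... ≈ $3.44

$3.44


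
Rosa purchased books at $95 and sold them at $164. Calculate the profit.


Selling price = $164
Cost price = $95
Profit = selling price - cost price:
Profit = $164 - $95 = $69

$69


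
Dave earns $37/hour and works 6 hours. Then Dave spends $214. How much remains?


Calculate earnings:
6 x $37 = $222
Subtract spending:
$222 - $214 = $8

$8


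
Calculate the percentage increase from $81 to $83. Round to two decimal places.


Find the absolute change:
|83 - 81| = 2
Divide by original and multiply by 100:
2 / 81 x 100 = 2.4691...% ≈ 2.47%

2.47%


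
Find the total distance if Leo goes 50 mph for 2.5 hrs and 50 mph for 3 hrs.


Leg 1 distance:
50 x 2.5 = 125 miles
Leg 2 distance:
50 x 3 = 150 miles
Total distance:
125 + 150 = 275 miles

275 miles


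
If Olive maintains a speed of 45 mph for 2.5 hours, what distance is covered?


Use the formula: distance = speed x time
Speed = 45 mph, Time = 2.5 hours
45 x 2.5 = 112.5 miles

112.5 miles


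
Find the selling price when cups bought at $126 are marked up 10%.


Calculate the markup amount:
10% of $126 = $12.60
Add to cost:
$126 + $12.60 = $138.60

$138.60


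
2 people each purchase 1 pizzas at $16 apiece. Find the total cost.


Cost per person:
1 x $16 = $16
Group total:
2 x $16 = $32

$32


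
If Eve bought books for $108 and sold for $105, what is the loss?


Selling price = $105
Cost price = $108
Loss = cost price - selling price:
Loss = $108 - $105 = $3

$3


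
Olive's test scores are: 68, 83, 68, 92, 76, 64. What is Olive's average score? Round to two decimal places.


Add the scores:
68 + 83 + 68 + 92 + 76 + 64 = 451
Divide by the number of tests:
451 / 6 = 75.1666... ≈ 75.17

75.17


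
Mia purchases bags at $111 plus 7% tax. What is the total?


Calculate the tax:
7% of $111 = $7.77
Add tax to price:
$111 + $7.77 = $118.77

$118.77


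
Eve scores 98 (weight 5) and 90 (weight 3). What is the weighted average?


Weighted sum:
5 x 98 + 3 x 90 = 760
Total weight:
5 + 3 = 8
Weighted average:
760 / 8 = 95

95


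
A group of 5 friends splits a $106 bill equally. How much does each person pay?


Total bill: $106
Number of people: 5
Each pays: $106 / 5 = $21.20

$21.20


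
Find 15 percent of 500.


Convert percentage to decimal:
15% = 0.15
Multiply:
500 x 0.15 = 75

75


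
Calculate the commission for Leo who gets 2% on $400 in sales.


Convert rate to decimal:
2% = 0.02
Multiply by sales:
$400 x 0.02 = $8

$8


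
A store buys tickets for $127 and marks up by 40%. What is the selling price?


Calculate the markup amount:
40% of $127 = $50.80
Add to cost:
$127 + $50.80 = $177.80

$177.80


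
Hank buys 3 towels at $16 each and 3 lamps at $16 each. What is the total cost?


Cost of towels:
3 x $16 = $48
Cost of lamps:
3 x $16 = $48
Add both:
$48 + $48 = $96

$96


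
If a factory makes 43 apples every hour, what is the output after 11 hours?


Production rate: 43 apples per hour
Time: 11 hours
Total: 43 x 11 = 473 apples

473 apples


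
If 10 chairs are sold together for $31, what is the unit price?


Total cost: $31
Number of items: 10
Unit price: $31 / 10 = $3.10

$3.10


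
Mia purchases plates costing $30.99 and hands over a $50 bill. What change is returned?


Start with the amount paid:
$50
Subtract the price:
$50 - $30.99 = $19.01

$19.01


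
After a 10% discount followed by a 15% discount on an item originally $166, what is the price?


First discount:
10% of $166 = $16.60
Price after first discount:
$166 - $16.60 = $149.40
Second discount:
15% of $149.40 = $22.41
Final price:
$149.40 - $22.41 = $126.99

$126.99


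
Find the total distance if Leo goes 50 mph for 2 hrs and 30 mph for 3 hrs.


Leg 1 distance:
50 x 2 = 100 miles
Leg 2 distance:
30 x 3 = 90 miles
Total distance:
100 + 90 = 190 miles

190 miles


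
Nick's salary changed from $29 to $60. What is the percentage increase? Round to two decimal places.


Find the absolute change:
|60 - 29| = 31
Divide by original and multiply by 100:
31 / 29 x 100 = 106.8965...% ≈ 106.9%

106.9%


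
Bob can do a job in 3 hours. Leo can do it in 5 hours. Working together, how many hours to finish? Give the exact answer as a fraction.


Bob's rate: 1/3 of the job per hour
Leo's rate: 1/5 of the job per hour
Combined rate: 1/3 + 1/5 = 8/15 per hour
Time = 1 / (8/15) = 15/8 hours (≈ 1.88 hours)

15/8 hours


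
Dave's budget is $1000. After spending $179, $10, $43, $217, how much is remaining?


Add up expenses:
$179 + $10 + $43 + $217 = $449
Subtract from budget:
$1000 - $449 = $551

$551


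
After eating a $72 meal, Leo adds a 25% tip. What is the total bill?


Calculate the tip:
25% of $72 = $18
Add tip to meal cost:
$72 + $18 = $90

$90


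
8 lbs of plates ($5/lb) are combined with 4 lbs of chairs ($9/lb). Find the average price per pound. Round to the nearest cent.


Cost of plates:
8 x $5 = $40
Cost of chairs:
4 x $9 = $36
Total cost: $40 + $36 = $76
Total weight: 12 lbs
Average: $76 / 12 = $6.3333... ≈ $6.33/lb

$6.33/lb


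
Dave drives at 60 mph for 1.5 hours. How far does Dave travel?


Use the formula: distance = speed x time
Speed = 60 mph, Time = 1.5 hours
60 x 1.5 = 90 miles

90 miles


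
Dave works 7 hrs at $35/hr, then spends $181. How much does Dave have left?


Calculate earnings:
7 x $35 = $245
Subtract spending:
$245 - $181 = $64

$64


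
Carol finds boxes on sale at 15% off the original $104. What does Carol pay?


Calculate the discount amount:
15% of $104 = $15.60
Subtract from original:
$104 - $15.60 = $88.40

$88.40


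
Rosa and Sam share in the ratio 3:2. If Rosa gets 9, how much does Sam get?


Find the multiplier:
9 / 3 = 3
Apply to Sam's share:
2 x 3 = 6

6


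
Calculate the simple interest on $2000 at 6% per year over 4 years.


Use the formula I = P x R x T / 100
P x R x T = 2000 x 6 x 4 = 48000
I = 48000 / 100 = $480

$480


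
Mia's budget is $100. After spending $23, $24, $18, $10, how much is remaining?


Add up expenses:
$23 + $24 + $18 + $10 = $75
Subtract from budget:
$100 - $75 = $25

$25


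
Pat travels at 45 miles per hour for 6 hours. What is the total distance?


Use the formula: distance = speed x time
Speed = 45 mph, Time = 6 hours
45 x 6 = 270 miles

270 miles


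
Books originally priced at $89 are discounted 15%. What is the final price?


Calculate the discount amount:
15% of $89 = $13.35
Subtract from original:
$89 - $13.35 = $75.65

$75.65


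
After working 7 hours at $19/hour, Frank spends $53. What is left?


Calculate earnings:
7 x $19 = $133
Subtract spending:
$133 - $53 = $80

$80


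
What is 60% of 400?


Convert percentage to decimal:
60% = 0.6
Multiply:
400 x 0.6 = 240

240


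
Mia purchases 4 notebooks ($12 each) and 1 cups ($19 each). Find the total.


Cost of notebooks:
4 x $12 = $48
Cost of cups:
1 x $19 = $19
Add both:
$48 + $19 = $67

$67


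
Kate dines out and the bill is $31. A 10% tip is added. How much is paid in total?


Calculate the tip:
10% of $31 = $3.10
Add tip to meal cost:
$31 + $3.10 = $34.10

$34.10


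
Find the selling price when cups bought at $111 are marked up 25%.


Calculate the markup amount:
25% of $111 = $27.75
Add to cost:
$111 + $27.75 = $138.75

$138.75


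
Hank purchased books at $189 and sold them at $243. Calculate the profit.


Selling price = $243
Cost price = $189
Profit = selling price - cost price:
Profit = $243 - $189 = $54

$54


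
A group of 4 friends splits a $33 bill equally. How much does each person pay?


Total bill: $33
Number of people: 4
Each pays: $33 / 4 = $8.25

$8.25


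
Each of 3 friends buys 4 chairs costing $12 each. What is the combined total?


Cost per person:
4 x $12 = $48
Group total:
3 x $48 = $144

$144


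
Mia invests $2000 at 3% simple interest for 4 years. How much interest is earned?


Use the formula I = P x R x T / 100
P x R x T = 2000 x 3 x 4 = 24000
I = 24000 / 100 = $240

$240


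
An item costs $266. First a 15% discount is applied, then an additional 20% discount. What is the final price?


First discount:
15% of $266 = $39.90
Price after first discount:
$266 - $39.90 = $226.10
Second discount:
20% of $226.10 = $45.22
Final price:
$226.10 - $45.22 = $180.88

$180.88


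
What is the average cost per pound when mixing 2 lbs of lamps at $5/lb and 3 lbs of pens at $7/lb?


Cost of lamps:
2 x $5 = $10
Cost of pens:
3 x $7 = $21
Total cost: $10 + $21 = $31
Total weight: 5 lbs
Average: $31 / 5 = $6.20/lb

$6.20/lb


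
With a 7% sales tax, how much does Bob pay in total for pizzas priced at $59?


Calculate the tax:
7% of $59 = $4.13
Add tax to price:
$59 + $4.13 = $63.13

$63.13


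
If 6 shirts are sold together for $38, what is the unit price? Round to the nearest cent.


Total cost: $38
Number of items: 6
Unit price: $38 / 6 = $6.3333... ≈ $6.33

$6.33


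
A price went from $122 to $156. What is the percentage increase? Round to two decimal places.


Find the absolute change:
|156 - 122| = 34
Divide by original and multiply by 100:
34 / 122 x 100 = 27.8688...% ≈ 27.87%

27.87%


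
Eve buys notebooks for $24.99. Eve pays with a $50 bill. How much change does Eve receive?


Start with the amount paid:
$50
Subtract the price:
$50 - $24.99 = $25.01

$25.01


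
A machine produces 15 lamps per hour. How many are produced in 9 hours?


Production rate: 15 lamps per hour
Time: 9 hours
Total: 15 x 9 = 135 lamps

135 lamps


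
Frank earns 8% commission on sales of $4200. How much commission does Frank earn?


Convert rate to decimal:
8% = 0.08
Multiply by sales:
$4200 x 0.08 = $336

$336


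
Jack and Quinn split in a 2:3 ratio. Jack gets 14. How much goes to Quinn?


Find the multiplier:
14 / 2 = 7
Apply to Quinn's share:
3 x 7 = 21

21


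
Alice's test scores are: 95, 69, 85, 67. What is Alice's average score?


Add the scores:
95 + 69 + 85 + 67 = 316
Divide by the number of tests:
316 / 4 = 79

79


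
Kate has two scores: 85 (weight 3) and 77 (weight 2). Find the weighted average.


Weighted sum:
3 x 85 + 2 x 77 = 409
Total weight:
3 + 2 = 5
Weighted average:
409 / 5 = 81.8

81.8


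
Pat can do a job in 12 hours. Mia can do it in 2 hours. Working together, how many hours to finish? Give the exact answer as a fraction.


Pat's rate: 1/12 of the job per hour
Mia's rate: 1/2 of the job per hour
Combined rate: 1/12 + 1/2 = 7/12 per hour
Time = 1 / (7/12) = 12/7 hours (≈ 1.71 hours)

12/7 hours


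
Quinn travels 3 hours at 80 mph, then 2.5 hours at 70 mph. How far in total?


Leg 1 distance:
80 x 3 = 240 miles
Leg 2 distance:
70 x 2.5 = 175 miles
Total distance:
240 + 175 = 415 miles

415 miles


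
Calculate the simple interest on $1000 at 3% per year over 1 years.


Use the formula I = P x R x T / 100
P x R x T = 1000 x 3 x 1 = 3000
I = 3000 / 100 = $30

$30


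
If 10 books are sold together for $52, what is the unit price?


Total cost: $52
Number of items: 10
Unit price: $52 / 10 = $5.20

$5.20


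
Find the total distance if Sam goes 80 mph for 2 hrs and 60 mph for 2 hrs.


Leg 1 distance:
80 x 2 = 160 miles
Leg 2 distance:
60 x 2 = 120 miles
Total distance:
160 + 120 = 280 miles

280 miles


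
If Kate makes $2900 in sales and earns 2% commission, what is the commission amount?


Convert rate to decimal:
2% = 0.02
Multiply by sales:
$2900 x 0.02 = $58

$58


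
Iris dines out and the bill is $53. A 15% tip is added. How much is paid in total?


Calculate the tip:
15% of $53 = $7.95
Add tip to meal cost:
$53 + $7.95 = $60.95

$60.95


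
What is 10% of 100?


Convert percentage to decimal:
10% = 0.1
Multiply:
100 x 0.1 = 10

10


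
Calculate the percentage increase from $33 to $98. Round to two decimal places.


Find the absolute change:
|98 - 33| = 65
Divide by original and multiply by 100:
65 / 33 x 100 = 196.9696...% ≈ 196.97%

196.97%


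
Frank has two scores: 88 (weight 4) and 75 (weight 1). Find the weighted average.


Weighted sum:
4 x 88 + 1 x 75 = 427
Total weight:
4 + 1 = 5
Weighted average:
427 / 5 = 85.4

85.4


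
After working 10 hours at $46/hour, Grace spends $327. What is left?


Calculate earnings:
10 x $46 = $460
Subtract spending:
$460 - $327 = $133

$133


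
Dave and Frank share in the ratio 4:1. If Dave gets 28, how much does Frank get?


Find the multiplier:
28 / 4 = 7
Apply to Frank's share:
1 x 7 = 7

7


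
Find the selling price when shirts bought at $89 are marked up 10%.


Calculate the markup amount:
10% of $89 = $8.90
Add to cost:
$89 + $8.90 = $97.90

$97.90


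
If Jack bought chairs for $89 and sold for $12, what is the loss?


Selling price = $12
Cost price = $89
Loss = cost price - selling price:
Loss = $89 - $12 = $77

$77


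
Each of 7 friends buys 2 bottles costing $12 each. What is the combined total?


Cost per person:
2 x $12 = $24
Group total:
7 x $24 = $168

$168


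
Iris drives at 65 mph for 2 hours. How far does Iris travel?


Use the formula: distance = speed x time
Speed = 65 mph, Time = 2 hours
65 x 2 = 130 miles

130 miles


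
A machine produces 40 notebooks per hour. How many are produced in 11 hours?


Production rate: 40 notebooks per hour
Time: 11 hours
Total: 40 x 11 = 440 notebooks

440 notebooks


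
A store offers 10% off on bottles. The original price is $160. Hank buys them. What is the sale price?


Calculate the discount amount:
10% of $160 = $16
Subtract from original:
$160 - $16 = $144

$144


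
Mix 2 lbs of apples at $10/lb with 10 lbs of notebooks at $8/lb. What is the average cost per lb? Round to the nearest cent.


Cost of apples:
2 x $10 = $20
Cost of notebooks:
10 x $8 = $80
Total cost: $20 + $80 = $100
Total weight: 12 lbs
Average: $100 / 12 = $8.3333... ≈ $8.33/lb

$8.33/lb


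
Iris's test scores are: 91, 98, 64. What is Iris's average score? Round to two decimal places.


Add the scores:
91 + 98 + 64 = 253
Divide by the number of tests:
253 / 3 = 84.3333... ≈ 84.33

84.33


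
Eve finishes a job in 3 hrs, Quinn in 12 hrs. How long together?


Eve's rate: 1/3 of the job per hour
Quinn's rate: 1/12 of the job per hour
Combined rate: 1/3 + 1/12 = 5/12 per hour
Time = 1 / (5/12) = 12/5 = 2.4 hours

2.4 hours


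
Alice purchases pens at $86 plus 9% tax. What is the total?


Calculate the tax:
9% of $86 = $7.74
Add tax to price:
$86 + $7.74 = $93.74

$93.74


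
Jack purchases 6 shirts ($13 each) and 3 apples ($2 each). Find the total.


Cost of shirts:
6 x $13 = $78
Cost of apples:
3 x $2 = $6
Add both:
$78 + $6 = $84

$84


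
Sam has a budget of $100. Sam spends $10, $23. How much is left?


Add up expenses:
$10 + $23 = $33
Subtract from budget:
$100 - $33 = $67

$67


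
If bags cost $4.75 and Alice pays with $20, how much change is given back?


Start with the amount paid:
$20
Subtract the price:
$20 - $4.75 = $15.25

$15.25


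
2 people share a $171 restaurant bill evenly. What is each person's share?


Total bill: $171
Number of people: 2
Each pays: $171 / 2 = $85.50

$85.50


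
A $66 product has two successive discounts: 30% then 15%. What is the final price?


First discount:
30% of $66 = $19.80
Price after first discount:
$66 - $19.80 = $46.20
Second discount:
15% of $46.20 = $6.93
Final price:
$46.20 - $6.93 = $39.27

$39.27


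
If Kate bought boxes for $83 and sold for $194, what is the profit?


Selling price = $194
Cost price = $83
Profit = selling price - cost price:
Profit = $194 - $83 = $111

$111


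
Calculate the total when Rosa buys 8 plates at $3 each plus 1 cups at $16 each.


Cost of plates:
8 x $3 = $24
Cost of cups:
1 x $16 = $16
Add both:
$24 + $16 = $40

$40


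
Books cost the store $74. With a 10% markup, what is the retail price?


Calculate the markup amount:
10% of $74 = $7.40
Add to cost:
$74 + $7.40 = $81.40

$81.40


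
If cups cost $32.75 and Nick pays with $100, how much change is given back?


Start with the amount paid:
$100
Subtract the price:
$100 - $32.75 = $67.25

$67.25


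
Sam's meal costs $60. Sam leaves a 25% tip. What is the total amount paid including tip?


Calculate the tip:
25% of $60 = $15
Add tip to meal cost:
$60 + $15 = $75

$75


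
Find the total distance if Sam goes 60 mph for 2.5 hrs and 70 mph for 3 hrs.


Leg 1 distance:
60 x 2.5 = 150 miles
Leg 2 distance:
70 x 3 = 210 miles
Total distance:
150 + 210 = 360 miles

360 miles


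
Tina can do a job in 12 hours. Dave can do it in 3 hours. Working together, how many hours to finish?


Tina's rate: 1/12 of the job per hour
Dave's rate: 1/3 of the job per hour
Combined rate: 1/12 + 1/3 = 5/12 per hour
Time = 1 / (5/12) = 12/5 = 2.4 hours

2.4 hours


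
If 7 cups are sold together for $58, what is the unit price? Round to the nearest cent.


Total cost: $58
Number of items: 7
Unit price: $58 / 7 = $8.2857... ≈ $8.29

$8.29


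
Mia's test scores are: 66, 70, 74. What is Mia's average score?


Add the scores:
66 + 70 + 74 = 210
Divide by the number of tests:
210 / 3 = 70

70


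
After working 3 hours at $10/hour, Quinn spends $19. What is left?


Calculate earnings:
3 x $10 = $30
Subtract spending:
$30 - $19 = $11

$11


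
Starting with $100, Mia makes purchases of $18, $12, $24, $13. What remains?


Add up expenses:
$18 + $12 + $24 + $13 = $67
Subtract from budget:
$100 - $67 = $33

$33


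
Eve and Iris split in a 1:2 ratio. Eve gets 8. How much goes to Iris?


Find the multiplier:
8 / 1 = 8
Apply to Iris's share:
2 x 8 = 16

16


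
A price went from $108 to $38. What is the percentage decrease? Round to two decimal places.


Find the absolute change:
|38 - 108| = 70
Divide by original and multiply by 100:
70 / 108 x 100 = 64.8148...% ≈ 64.81%

64.81%


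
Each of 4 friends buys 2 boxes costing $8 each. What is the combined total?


Cost per person:
2 x $8 = $16
Group total:
4 x $16 = $64

$64


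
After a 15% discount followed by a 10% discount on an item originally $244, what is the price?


First discount:
15% of $244 = $36.60
Price after first discount:
$244 - $36.60 = $207.40
Second discount:
10% of $207.40 = $20.74
Final price:
$207.40 - $20.74 = $186.66

$186.66


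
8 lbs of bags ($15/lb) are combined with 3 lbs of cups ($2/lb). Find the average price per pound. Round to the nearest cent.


Cost of bags:
8 x $15 = $120
Cost of cups:
3 x $2 = $6
Total cost: $120 + $6 = $126
Total weight: 11 lbs
Average: $126 / 11 = $11.4545... ≈ $11.45/lb

$11.45/lb


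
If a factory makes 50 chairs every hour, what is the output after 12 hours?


Production rate: 50 chairs per hour
Time: 12 hours
Total: 50 x 12 = 600 chairs

600 chairs


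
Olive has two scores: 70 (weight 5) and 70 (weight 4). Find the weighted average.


Weighted sum:
5 x 70 + 4 x 70 = 630
Total weight:
5 + 4 = 9
Weighted average:
630 / 9 = 70

70


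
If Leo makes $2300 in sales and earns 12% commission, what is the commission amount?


Convert rate to decimal:
12% = 0.12
Multiply by sales:
$2300 x 0.12 = $276

$276


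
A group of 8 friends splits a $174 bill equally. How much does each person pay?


Total bill: $174
Number of people: 8
Each pays: $174 / 8 = $21.75

$21.75


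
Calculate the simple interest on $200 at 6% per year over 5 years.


Use the formula I = P x R x T / 100
P x R x T = 200 x 6 x 5 = 6000
I = 6000 / 100 = $60

$60


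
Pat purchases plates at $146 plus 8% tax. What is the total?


Calculate the tax:
8% of $146 = $11.68
Add tax to price:
$146 + $11.68 = $157.68

$157.68


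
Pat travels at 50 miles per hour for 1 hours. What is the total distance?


Use the formula: distance = speed x time
Speed = 50 mph, Time = 1 hours
50 x 1 = 50 miles

50 miles


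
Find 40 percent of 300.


Convert percentage to decimal:
40% = 0.4
Multiply:
300 x 0.4 = 120

120


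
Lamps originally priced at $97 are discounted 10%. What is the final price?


Calculate the discount amount:
10% of $97 = $9.70
Subtract from original:
$97 - $9.70 = $87.30

$87.30


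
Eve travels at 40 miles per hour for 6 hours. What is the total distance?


Use the formula: distance = speed x time
Speed = 40 mph, Time = 6 hours
40 x 6 = 240 miles

240 miles


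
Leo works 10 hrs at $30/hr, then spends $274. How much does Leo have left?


Calculate earnings:
10 x $30 = $300
Subtract spending:
$300 - $274 = $26

$26


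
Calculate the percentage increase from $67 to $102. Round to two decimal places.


Find the absolute change:
|102 - 67| = 35
Divide by original and multiply by 100:
35 / 67 x 100 = 52.2388...% ≈ 52.24%

52.24%


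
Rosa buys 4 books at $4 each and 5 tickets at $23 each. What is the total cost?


Cost of books:
4 x $4 = $16
Cost of tickets:
5 x $23 = $115
Add both:
$16 + $115 = $131

$131


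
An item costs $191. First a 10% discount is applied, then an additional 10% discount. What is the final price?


First discount:
10% of $191 = $19.10
Price after first discount:
$191 - $19.10 = $171.90
Second discount:
10% of $171.90 = $17.19
Final price:
$171.90 - $17.19 = $154.71

$154.71


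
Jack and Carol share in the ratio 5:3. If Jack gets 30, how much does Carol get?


Find the multiplier:
30 / 5 = 6
Apply to Carol's share:
3 x 6 = 18

18


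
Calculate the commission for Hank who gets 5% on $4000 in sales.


Convert rate to decimal:
5% = 0.05
Multiply by sales:
$4000 x 0.05 = $200

$200


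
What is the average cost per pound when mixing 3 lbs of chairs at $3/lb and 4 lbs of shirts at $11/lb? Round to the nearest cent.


Cost of chairs:
3 x $3 = $9
Cost of shirts:
4 x $11 = $44
Total cost: $9 + $44 = $53
Total weight: 7 lbs
Average: $53 / 7 = $7.5714... ≈ $7.57/lb

$7.57/lb


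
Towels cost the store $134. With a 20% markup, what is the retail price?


Calculate the markup amount:
20% of $134 = $26.80
Add to cost:
$134 + $26.80 = $160.80

$160.80


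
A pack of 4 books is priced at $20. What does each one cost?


Total cost: $20
Number of items: 4
Unit price: $20 / 4 = $5

$5


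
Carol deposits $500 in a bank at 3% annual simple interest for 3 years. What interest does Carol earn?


Use the formula I = P x R x T / 100
P x R x T = 500 x 3 x 3 = 4500
I = 4500 / 100 = $45

$45


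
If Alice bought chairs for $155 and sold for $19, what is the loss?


Selling price = $19
Cost price = $155
Loss = cost price - selling price:
Loss = $155 - $19 = $136

$136


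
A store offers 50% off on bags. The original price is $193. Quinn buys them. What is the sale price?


Calculate the discount amount:
50% of $193 = $96.50
Subtract from original:
$193 - $96.50 = $96.50

$96.50


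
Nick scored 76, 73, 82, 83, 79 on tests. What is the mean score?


Add the scores:
76 + 73 + 82 + 83 + 79 = 393
Divide by the number of tests:
393 / 5 = 78.6

78.6


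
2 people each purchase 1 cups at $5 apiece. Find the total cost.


Cost per person:
1 x $5 = $5
Group total:
2 x $5 = $10

$10


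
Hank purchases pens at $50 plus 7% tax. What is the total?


Calculate the tax:
7% of $50 = $3.50
Add tax to price:
$50 + $3.50 = $53.50

$53.50


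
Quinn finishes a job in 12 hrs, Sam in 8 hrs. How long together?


Quinn's rate: 1/12 of the job per hour
Sam's rate: 1/8 of the job per hour
Combined rate: 1/12 + 1/8 = 5/24 per hour
Time = 1 / (5/24) = 24/5 = 4.8 hours

4.8 hours


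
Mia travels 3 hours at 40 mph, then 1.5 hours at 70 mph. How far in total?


Leg 1 distance:
40 x 3 = 120 miles
Leg 2 distance:
70 x 1.5 = 105 miles
Total distance:
120 + 105 = 225 miles

225 miles


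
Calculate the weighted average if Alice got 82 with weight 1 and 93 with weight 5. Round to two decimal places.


Weighted sum:
1 x 82 + 5 x 93 = 547
Total weight:
1 + 5 = 6
Weighted average:
547 / 6 = 91.1666... ≈ 91.17

91.17


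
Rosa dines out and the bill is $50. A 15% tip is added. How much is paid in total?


Calculate the tip:
15% of $50 = $7.50
Add tip to meal cost:
$50 + $7.50 = $57.50

$57.50


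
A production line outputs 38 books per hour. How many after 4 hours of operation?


Production rate: 38 books per hour
Time: 4 hours
Total: 38 x 4 = 152 books

152 books


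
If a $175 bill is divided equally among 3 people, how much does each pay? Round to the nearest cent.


Total bill: $175
Number of people: 3
Each pays: $175 / 3 = $58.3333... ≈ $58.33

$58.33


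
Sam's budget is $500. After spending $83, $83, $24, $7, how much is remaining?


Add up expenses:
$83 + $83 + $24 + $7 = $197
Subtract from budget:
$500 - $197 = $303

$303


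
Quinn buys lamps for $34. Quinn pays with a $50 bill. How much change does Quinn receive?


Start with the amount paid:
$50
Subtract the price:
$50 - $34 = $16

$16


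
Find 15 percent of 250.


Convert percentage to decimal:
15% = 0.15
Multiply:
250 x 0.15 = 37.5

37.5


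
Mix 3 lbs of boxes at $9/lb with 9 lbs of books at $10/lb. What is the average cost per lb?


Cost of boxes:
3 x $9 = $27
Cost of books:
9 x $10 = $90
Total cost: $27 + $90 = $117
Total weight: 12 lbs
Average: $117 / 12 = $9.75/lb

$9.75/lb


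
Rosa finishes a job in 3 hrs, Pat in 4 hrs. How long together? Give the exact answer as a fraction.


Rosa's rate: 1/3 of the job per hour
Pat's rate: 1/4 of the job per hour
Combined rate: 1/3 + 1/4 = 7/12 per hour
Time = 1 / (7/12) = 12/7 hours (≈ 1.71 hours)

12/7 hours


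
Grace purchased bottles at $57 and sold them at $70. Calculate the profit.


Selling price = $70
Cost price = $57
Profit = selling price - cost price:
Profit = $70 - $57 = $13

$13


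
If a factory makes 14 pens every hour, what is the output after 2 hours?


Production rate: 14 pens per hour
Time: 2 hours
Total: 14 x 2 = 28 pens

28 pens


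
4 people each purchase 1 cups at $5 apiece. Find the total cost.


Cost per person:
1 x $5 = $5
Group total:
4 x $5 = $20

$20


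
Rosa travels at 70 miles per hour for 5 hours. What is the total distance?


Use the formula: distance = speed x time
Speed = 70 mph, Time = 5 hours
70 x 5 = 350 miles

350 miles


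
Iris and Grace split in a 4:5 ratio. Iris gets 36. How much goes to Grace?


Find the multiplier:
36 / 4 = 9
Apply to Grace's share:
5 x 9 = 45

45


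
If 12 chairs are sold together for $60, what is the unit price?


Total cost: $60
Number of items: 12
Unit price: $60 / 12 = $5

$5


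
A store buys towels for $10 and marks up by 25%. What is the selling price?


Calculate the markup amount:
25% of $10 = $2.50
Add to cost:
$10 + $2.50 = $12.50

$12.50


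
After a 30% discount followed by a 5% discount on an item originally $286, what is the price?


First discount:
30% of $286 = $85.80
Price after first discount:
$286 - $85.80 = $200.20
Second discount:
5% of $200.20 = $10.01
Final price:
$200.20 - $10.01 = $190.19

$190.19


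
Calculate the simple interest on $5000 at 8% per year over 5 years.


Use the formula I = P x R x T / 100
P x R x T = 5000 x 8 x 5 = 200000
I = 200000 / 100 = $2000

$2000


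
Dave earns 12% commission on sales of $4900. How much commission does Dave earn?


Convert rate to decimal:
12% = 0.12
Multiply by sales:
$4900 x 0.12 = $588

$588


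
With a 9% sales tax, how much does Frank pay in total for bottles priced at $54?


Calculate the tax:
9% of $54 = $4.86
Add tax to price:
$54 + $4.86 = $58.86

$58.86


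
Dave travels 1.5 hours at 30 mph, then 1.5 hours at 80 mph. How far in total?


Leg 1 distance:
30 x 1.5 = 45 miles
Leg 2 distance:
80 x 1.5 = 120 miles
Total distance:
45 + 120 = 165 miles

165 miles


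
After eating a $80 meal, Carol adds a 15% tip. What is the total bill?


Calculate the tip:
15% of $80 = $12
Add tip to meal cost:
$80 + $12 = $92

$92


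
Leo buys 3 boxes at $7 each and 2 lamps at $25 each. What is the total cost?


Cost of boxes:
3 x $7 = $21
Cost of lamps:
2 x $25 = $50
Add both:
$21 + $50 = $71

$71


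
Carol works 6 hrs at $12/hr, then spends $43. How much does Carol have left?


Calculate earnings:
6 x $12 = $72
Subtract spending:
$72 - $43 = $29

$29


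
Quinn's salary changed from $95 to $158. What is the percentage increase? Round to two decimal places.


Find the absolute change:
|158 - 95| = 63
Divide by original and multiply by 100:
63 / 95 x 100 = 66.3157...% ≈ 66.32%

66.32%


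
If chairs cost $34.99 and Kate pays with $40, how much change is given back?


Start with the amount paid:
$40
Subtract the price:
$40 - $34.99 = $5.01

$5.01


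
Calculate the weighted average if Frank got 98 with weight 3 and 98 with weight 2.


Weighted sum:
3 x 98 + 2 x 98 = 490
Total weight:
3 + 2 = 5
Weighted average:
490 / 5 = 98

98


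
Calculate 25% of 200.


Convert percentage to decimal:
25% = 0.25
Multiply:
200 x 0.25 = 50

50


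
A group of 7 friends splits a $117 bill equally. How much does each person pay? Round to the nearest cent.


Total bill: $117
Number of people: 7
Each pays: $117 / 7 = $16.7142... ≈ $16.71

$16.71


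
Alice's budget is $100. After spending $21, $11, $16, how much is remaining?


Add up expenses:
$21 + $11 + $16 = $48
Subtract from budget:
$100 - $48 = $52

$52


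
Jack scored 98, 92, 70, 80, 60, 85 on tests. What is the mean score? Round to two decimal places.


Add the scores:
98 + 92 + 70 + 80 + 60 + 85 = 485
Divide by the number of tests:
485 / 6 = 80.8333... ≈ 80.83

80.83


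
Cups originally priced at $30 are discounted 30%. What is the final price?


Calculate the discount amount:
30% of $30 = $9
Subtract from original:
$30 - $9 = $21

$21


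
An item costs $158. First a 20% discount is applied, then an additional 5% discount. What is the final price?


First discount:
20% of $158 = $31.60
Price after first discount:
$158 - $31.60 = $126.40
Second discount:
5% of $126.40 = $6.32
Final price:
$126.40 - $6.32 = $120.08

$120.08


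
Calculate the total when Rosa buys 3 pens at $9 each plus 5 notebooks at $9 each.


Cost of pens:
3 x $9 = $27
Cost of notebooks:
5 x $9 = $45
Add both:
$27 + $45 = $72

$72


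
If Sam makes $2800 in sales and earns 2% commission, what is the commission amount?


Convert rate to decimal:
2% = 0.02
Multiply by sales:
$2800 x 0.02 = $56

$56


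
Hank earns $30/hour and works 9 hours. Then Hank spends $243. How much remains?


Calculate earnings:
9 x $30 = $270
Subtract spending:
$270 - $243 = $27

$27


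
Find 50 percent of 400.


Convert percentage to decimal:
50% = 0.5
Multiply:
400 x 0.5 = 200

200


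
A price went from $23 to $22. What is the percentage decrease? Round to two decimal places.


Find the absolute change:
|22 - 23| = 1
Divide by original and multiply by 100:
1 / 23 x 100 = 4.3478...% ≈ 4.35%

4.35%


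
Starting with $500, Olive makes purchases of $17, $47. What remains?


Add up expenses:
$17 + $47 = $64
Subtract from budget:
$500 - $64 = $436

$436


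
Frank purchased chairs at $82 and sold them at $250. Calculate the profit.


Selling price = $250
Cost price = $82
Profit = selling price - cost price:
Profit = $250 - $82 = $168

$168


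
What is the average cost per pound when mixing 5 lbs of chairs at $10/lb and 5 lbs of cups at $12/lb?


Cost of chairs:
5 x $10 = $50
Cost of cups:
5 x $12 = $60
Total cost: $50 + $60 = $110
Total weight: 10 lbs
Average: $110 / 10 = $11/lb

$11/lb


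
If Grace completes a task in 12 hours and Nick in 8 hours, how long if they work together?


Grace's rate: 1/12 of the job per hour
Nick's rate: 1/8 of the job per hour
Combined rate: 1/12 + 1/8 = 5/24 per hour
Time = 1 / (5/24) = 24/5 = 4.8 hours

4.8 hours


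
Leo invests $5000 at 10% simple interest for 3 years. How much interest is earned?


Use the formula I = P x R x T / 100
P x R x T = 5000 x 10 x 3 = 150000
I = 150000 / 100 = $1500

$1500


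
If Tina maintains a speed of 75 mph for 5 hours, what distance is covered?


Use the formula: distance = speed x time
Speed = 75 mph, Time = 5 hours
75 x 5 = 375 miles

375 miles


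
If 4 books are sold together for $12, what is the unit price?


Total cost: $12
Number of items: 4
Unit price: $12 / 4 = $3

$3


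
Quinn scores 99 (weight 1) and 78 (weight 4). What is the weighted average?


Weighted sum:
1 x 99 + 4 x 78 = 411
Total weight:
1 + 4 = 5
Weighted average:
411 / 5 = 82.2

82.2


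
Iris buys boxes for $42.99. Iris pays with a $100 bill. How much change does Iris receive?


Start with the amount paid:
$100
Subtract the price:
$100 - $42.99 = $57.01

$57.01


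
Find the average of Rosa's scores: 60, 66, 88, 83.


Add the scores:
60 + 66 + 88 + 83 = 297
Divide by the number of tests:
297 / 4 = 74.25

74.25


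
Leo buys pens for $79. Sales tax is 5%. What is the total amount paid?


Calculate the tax:
5% of $79 = $3.95
Add tax to price:
$79 + $3.95 = $82.95

$82.95


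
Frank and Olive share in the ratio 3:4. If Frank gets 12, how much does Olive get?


Find the multiplier:
12 / 3 = 4
Apply to Olive's share:
4 x 4 = 16

16


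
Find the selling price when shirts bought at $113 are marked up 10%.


Calculate the markup amount:
10% of $113 = $11.30
Add to cost:
$113 + $11.30 = $124.30

$124.30


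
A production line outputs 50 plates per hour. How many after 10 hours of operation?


Production rate: 50 plates per hour
Time: 10 hours
Total: 50 x 10 = 500 plates

500 plates


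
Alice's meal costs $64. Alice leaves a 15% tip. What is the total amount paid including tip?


Calculate the tip:
15% of $64 = $9.60
Add tip to meal cost:
$64 + $9.60 = $73.60

$73.60


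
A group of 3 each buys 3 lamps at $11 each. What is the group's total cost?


Cost per person:
3 x $11 = $33
Group total:
3 x $33 = $99

$99


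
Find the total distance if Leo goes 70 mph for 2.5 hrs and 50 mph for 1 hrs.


Leg 1 distance:
70 x 2.5 = 175 miles
Leg 2 distance:
50 x 1 = 50 miles
Total distance:
175 + 50 = 225 miles

225 miles


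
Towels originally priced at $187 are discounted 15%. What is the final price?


Calculate the discount amount:
15% of $187 = $28.05
Subtract from original:
$187 - $28.05 = $158.95

$158.95


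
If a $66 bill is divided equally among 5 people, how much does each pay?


Total bill: $66
Number of people: 5
Each pays: $66 / 5 = $13.20

$13.20


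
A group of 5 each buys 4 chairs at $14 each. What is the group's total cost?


Cost per person:
4 x $14 = $56
Group total:
5 x $56 = $280

$280


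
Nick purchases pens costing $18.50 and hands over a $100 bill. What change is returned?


Start with the amount paid:
$100
Subtract the price:
$100 - $18.50 = $81.50

$81.50


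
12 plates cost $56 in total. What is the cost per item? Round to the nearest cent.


Total cost: $56
Number of items: 12
Unit price: $56 / 12 = $4.6666... ≈ $4.67

$4.67


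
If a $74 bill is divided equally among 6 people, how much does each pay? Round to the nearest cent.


Total bill: $74
Number of people: 6
Each pays: $74 / 6 = $12.3333... ≈ $12.33

$12.33


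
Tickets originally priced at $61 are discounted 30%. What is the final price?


Calculate the discount amount:
30% of $61 = $18.30
Subtract from original:
$61 - $18.30 = $42.70

$42.70


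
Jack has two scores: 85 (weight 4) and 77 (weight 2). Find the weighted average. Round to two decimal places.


Weighted sum:
4 x 85 + 2 x 77 = 494
Total weight:
4 + 2 = 6
Weighted average:
494 / 6 = 82.3333... ≈ 82.33

82.33


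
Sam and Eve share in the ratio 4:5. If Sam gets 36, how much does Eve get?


Find the multiplier:
36 / 4 = 9
Apply to Eve's share:
5 x 9 = 45

45


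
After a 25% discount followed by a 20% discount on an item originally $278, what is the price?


First discount:
25% of $278 = $69.50
Price after first discount:
$278 - $69.50 = $208.50
Second discount:
20% of $208.50 = $41.70
Final price:
$208.50 - $41.70 = $166.80

$166.80


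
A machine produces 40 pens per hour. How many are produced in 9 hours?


Production rate: 40 pens per hour
Time: 9 hours
Total: 40 x 9 = 360 pens

360 pens


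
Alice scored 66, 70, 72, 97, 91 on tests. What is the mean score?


Add the scores:
66 + 70 + 72 + 97 + 91 = 396
Divide by the number of tests:
396 / 5 = 79.2

79.2


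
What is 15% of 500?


Convert percentage to decimal:
15% = 0.15
Multiply:
500 x 0.15 = 75

75


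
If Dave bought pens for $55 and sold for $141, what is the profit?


Selling price = $141
Cost price = $55
Profit = selling price - cost price:
Profit = $141 - $55 = $86

$86


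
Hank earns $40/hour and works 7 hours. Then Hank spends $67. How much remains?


Calculate earnings:
7 x $40 = $280
Subtract spending:
$280 - $67 = $213

$213


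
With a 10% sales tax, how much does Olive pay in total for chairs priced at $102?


Calculate the tax:
10% of $102 = $10.20
Add tax to price:
$102 + $10.20 = $112.20

$112.20


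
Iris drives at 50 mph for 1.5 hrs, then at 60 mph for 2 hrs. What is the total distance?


Leg 1 distance:
50 x 1.5 = 75 miles
Leg 2 distance:
60 x 2 = 120 miles
Total distance:
75 + 120 = 195 miles

195 miles


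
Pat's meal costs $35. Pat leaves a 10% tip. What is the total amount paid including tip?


Calculate the tip:
10% of $35 = $3.50
Add tip to meal cost:
$35 + $3.50 = $38.50

$38.50


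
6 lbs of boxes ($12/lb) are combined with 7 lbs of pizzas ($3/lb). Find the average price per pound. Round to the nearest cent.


Cost of boxes:
6 x $12 = $72
Cost of pizzas:
7 x $3 = $21
Total cost: $72 + $21 = $93
Total weight: 13 lbs
Average: $93 / 13 = $7.1538... ≈ $7.15/lb

$7.15/lb


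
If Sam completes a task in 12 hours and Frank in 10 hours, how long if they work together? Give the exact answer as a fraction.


Sam's rate: 1/12 of the job per hour
Frank's rate: 1/10 of the job per hour
Combined rate: 1/12 + 1/10 = 11/60 per hour
Time = 1 / (11/60) = 60/11 hours (≈ 5.45 hours)

60/11 hours


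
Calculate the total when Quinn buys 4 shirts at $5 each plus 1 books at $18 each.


Cost of shirts:
4 x $5 = $20
Cost of books:
1 x $18 = $18
Add both:
$20 + $18 = $38

$38
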